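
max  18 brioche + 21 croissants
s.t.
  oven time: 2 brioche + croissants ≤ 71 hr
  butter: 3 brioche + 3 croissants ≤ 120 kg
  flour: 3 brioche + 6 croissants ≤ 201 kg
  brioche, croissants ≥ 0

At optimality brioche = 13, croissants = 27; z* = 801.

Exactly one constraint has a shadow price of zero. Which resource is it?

oven time: 53/71 (slack 18)
butter: 120/120 (binding)
flour: 201/201 (binding)
By complementary slackness, a constraint with positive slack has shadow price 0 → oven time.

oven time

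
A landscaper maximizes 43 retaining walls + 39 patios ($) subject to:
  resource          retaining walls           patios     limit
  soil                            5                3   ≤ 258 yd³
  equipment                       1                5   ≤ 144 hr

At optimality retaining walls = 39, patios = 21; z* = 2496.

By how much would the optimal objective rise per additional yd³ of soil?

8

Both soil and equipment are binding at x*.
The binding rows give the dual system: 5·y_soil + 1·y_equipment = 43 and 3·y_soil + 5·y_equipment = 39.
This yields shadow prices y_soil = 8, y_equipment = 3.
Shadow price of soil = 8.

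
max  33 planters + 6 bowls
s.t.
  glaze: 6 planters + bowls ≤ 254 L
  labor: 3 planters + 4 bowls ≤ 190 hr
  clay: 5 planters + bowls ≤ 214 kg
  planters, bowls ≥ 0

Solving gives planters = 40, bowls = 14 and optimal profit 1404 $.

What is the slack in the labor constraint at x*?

labor used = 3·40 + 4·14 = 176; slack = 190 − 176 = 14.

14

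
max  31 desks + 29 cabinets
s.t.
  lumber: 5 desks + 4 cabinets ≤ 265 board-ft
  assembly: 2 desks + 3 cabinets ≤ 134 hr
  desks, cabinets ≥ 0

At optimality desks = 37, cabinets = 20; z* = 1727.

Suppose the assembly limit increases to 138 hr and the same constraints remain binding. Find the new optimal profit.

At the optimum: lumber uses 265 of 265 (binding); assembly uses 134 of 134 (binding).
The binding rows give the dual system: 5·y_lumber + 2·y_assembly = 31 and 4·y_lumber + 3·y_assembly = 29.
Solving: y_lumber = 5, y_assembly = 3.
Δz = y_assembly·Δb = 3 × (4) = 12, so new z* = 1727 + 12 = 1739.

1739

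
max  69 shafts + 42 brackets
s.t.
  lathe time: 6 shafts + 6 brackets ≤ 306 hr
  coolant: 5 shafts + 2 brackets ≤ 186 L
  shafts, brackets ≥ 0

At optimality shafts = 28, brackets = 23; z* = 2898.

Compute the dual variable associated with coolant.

9

At the optimum: lathe time uses 306 of 306 (binding); coolant uses 186 of 186 (binding).
The binding rows give the dual system: 6·y_lathe time + 5·y_coolant = 69 and 6·y_lathe time + 2·y_coolant = 42.
→ y_lathe time = 4 and y_coolant = 9.
Shadow price of coolant = 9.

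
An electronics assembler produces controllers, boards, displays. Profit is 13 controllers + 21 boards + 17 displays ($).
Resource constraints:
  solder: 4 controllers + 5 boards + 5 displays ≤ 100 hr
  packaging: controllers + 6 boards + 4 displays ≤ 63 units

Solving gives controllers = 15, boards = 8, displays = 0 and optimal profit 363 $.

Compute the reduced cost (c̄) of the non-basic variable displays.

Check each constraint at x*: solder 100/100 (tight); packaging 63/63 (tight).
The binding rows give the dual system: 4·y_solder + 1·y_packaging = 13 and 5·y_solder + 6·y_packaging = 21.
→ y_solder = 3 and y_packaging = 1.
Reduced cost of displays: c₃ − yᵀa₃ = 17 − (3·5 + 1·4) = 17 − 19 = -2.

-2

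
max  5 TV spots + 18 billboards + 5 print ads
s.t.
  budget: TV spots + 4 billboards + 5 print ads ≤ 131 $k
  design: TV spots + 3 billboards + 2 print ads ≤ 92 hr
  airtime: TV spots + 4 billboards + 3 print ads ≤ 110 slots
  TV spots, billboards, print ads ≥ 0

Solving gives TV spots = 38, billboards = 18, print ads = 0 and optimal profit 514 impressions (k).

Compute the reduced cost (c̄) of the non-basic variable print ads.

-8

Binding: design and airtime. Non-binding: budget (21 unused).
Since budget is not tight, its dual is 0.
Dual feasibility on the basic columns requires 1·y_design + 1·y_airtime = 5, 3·y_design + 4·y_airtime = 18.
→ y_design = 2 and y_airtime = 3.
Reduced cost of print ads: c₃ − yᵀa₃ = 5 − (2·2 + 3·3) = 5 − 13 = -8.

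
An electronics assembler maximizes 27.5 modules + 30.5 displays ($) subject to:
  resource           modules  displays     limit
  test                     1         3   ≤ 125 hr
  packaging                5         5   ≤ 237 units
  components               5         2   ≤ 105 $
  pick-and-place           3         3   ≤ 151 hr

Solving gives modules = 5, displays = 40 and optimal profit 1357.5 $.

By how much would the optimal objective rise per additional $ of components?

At the optimum: test uses 125 of 125 (binding); packaging uses 225 of 237 (slack = 12); components uses 105 of 105 (binding); pick-and-place uses 135 of 151 (slack = 16).
Since packaging, pick-and-place are not tight, their duals are 0.
From A_Bᵀ y = c: 1·y_test + 5·y_components = 27.5; 3·y_test + 2·y_components = 30.5.
Solving: y_test = 7.5, y_components = 4.
Shadow price of components = 4.

4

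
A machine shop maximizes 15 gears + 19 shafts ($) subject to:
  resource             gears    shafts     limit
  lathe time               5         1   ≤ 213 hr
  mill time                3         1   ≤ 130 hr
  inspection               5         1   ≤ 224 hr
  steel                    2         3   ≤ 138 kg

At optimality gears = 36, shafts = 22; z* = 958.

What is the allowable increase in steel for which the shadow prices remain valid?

Binding constraints: mill time, steel. The basis is B = [[3,1],[2,3]] with det 7.
Per unit increase in steel, x* moves by d = (-0.1429, 0.4286).
The basis stays optimal until gears reaches 0; allowable increase = 252 kg.

252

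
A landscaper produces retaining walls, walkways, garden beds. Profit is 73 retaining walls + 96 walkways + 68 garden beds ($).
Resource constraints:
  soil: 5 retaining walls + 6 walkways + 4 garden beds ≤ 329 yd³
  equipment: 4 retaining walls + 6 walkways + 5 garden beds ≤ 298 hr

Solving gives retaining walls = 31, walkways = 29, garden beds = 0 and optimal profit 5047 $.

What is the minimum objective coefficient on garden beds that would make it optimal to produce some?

Both soil and equipment are binding at x*.
From A_Bᵀ y = c: 5·y_soil + 4·y_equipment = 73; 6·y_soil + 6·y_equipment = 96.
Solving: y_soil = 9, y_equipment = 7.
garden beds enters the basis when its profit ≥ yᵀa₃ = 9·4 + 7·5 = 71.

71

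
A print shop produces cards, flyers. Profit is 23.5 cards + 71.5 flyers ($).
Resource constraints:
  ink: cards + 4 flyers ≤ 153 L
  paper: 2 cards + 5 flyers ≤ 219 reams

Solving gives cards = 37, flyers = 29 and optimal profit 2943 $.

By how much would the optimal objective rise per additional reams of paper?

Check each constraint at x*: ink 153/153 (tight); paper 219/219 (tight).
Dual feasibility on the basic columns requires 1·y_ink + 2·y_paper = 23.5, 4·y_ink + 5·y_paper = 71.5.
Solving: y_ink = 8.5, y_paper = 7.5.
Shadow price of paper = 7.5.

7.5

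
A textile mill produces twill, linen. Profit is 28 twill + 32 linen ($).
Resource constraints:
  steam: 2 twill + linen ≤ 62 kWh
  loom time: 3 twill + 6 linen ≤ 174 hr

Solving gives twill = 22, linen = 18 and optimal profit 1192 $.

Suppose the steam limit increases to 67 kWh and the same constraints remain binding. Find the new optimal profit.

1232

At the optimum: steam uses 62 of 62 (binding); loom time uses 174 of 174 (binding).
The binding rows give the dual system: 2·y_steam + 3·y_loom time = 28 and 1·y_steam + 6·y_loom time = 32.
This yields shadow prices y_steam = 8, y_loom time = 4.
Δz = y_steam·Δb = 8 × (5) = 40, so new z* = 1192 + 40 = 1232.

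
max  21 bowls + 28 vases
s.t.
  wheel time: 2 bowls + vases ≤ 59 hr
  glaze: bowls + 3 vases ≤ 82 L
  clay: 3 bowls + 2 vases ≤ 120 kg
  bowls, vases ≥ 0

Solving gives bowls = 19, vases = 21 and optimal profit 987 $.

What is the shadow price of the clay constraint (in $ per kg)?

Binding: wheel time and glaze. Non-binding: clay (21 unused).
By complementary slackness, y = 0 for the non-binding constraint.
Dual feasibility on the basic columns requires 2·y_wheel time + 1·y_glaze = 21, 1·y_wheel time + 3·y_glaze = 28.
→ y_wheel time = 7 and y_glaze = 7.
Shadow price of clay = 0.

0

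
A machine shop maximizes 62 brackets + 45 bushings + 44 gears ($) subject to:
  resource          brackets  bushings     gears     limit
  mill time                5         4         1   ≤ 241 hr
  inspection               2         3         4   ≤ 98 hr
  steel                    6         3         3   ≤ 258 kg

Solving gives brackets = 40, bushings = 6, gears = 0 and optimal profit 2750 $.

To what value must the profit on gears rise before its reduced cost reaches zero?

Check each constraint at x*: mill time 224/241 (slack 17); inspection 98/98 (tight); steel 258/258 (tight).
By complementary slackness, y = 0 for the non-binding constraint.
The binding rows give the dual system: 2·y_inspection + 6·y_steel = 62 and 3·y_inspection + 3·y_steel = 45.
→ y_inspection = 7 and y_steel = 8.
gears enters the basis when its profit ≥ yᵀa₃ = 7·4 + 8·3 = 52.

52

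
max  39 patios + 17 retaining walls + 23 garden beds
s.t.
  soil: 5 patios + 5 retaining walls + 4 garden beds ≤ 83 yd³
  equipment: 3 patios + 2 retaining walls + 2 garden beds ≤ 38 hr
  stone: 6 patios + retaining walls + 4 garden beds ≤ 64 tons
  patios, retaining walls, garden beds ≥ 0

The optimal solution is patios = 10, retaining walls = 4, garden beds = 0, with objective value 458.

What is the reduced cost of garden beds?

-3

Check each constraint at x*: soil 70/83 (slack 13); equipment 38/38 (tight); stone 64/64 (tight).
Slack constraints have shadow price 0 (complementary slackness).
The binding rows give the dual system: 3·y_equipment + 6·y_stone = 39 and 2·y_equipment + 1·y_stone = 17.
→ y_equipment = 7 and y_stone = 3.
Reduced cost of garden beds: c₃ − yᵀa₃ = 23 − (7·2 + 3·4) = 23 − 26 = -3.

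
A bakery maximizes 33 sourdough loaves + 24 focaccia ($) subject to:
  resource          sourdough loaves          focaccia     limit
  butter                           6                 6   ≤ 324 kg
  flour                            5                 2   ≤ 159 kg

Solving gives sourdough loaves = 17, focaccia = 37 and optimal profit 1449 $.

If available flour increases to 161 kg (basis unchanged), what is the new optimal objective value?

1455

Both butter and flour are binding at x*.
Dual feasibility on the basic columns requires 6·y_butter + 5·y_flour = 33, 6·y_butter + 2·y_flour = 24.
Solving: y_butter = 3, y_flour = 3.
Δz = y_flour·Δb = 3 × (2) = 6, so new z* = 1449 + 6 = 1455.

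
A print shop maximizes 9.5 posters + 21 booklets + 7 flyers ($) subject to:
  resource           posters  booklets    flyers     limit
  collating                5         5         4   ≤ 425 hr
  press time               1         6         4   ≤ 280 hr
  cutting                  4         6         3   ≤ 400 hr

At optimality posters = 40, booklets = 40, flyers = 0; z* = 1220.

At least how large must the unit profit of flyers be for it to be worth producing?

Binding: press time and cutting. Non-binding: collating (25 unused).
Slack constraints have shadow price 0 (complementary slackness).
Dual feasibility on the basic columns requires 1·y_press time + 4·y_cutting = 9.5, 6·y_press time + 6·y_cutting = 21.
Solving: y_press time = 1.5, y_cutting = 2.
flyers enters the basis when its profit ≥ yᵀa₃ = 1.5·4 + 2·3 = 12.

12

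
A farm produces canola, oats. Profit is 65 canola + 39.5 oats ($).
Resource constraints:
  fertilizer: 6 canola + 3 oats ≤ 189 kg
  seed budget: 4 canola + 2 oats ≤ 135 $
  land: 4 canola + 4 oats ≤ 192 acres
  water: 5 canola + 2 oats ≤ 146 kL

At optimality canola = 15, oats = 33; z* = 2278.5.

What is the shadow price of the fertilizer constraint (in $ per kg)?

At the optimum: fertilizer uses 189 of 189 (binding); seed budget uses 126 of 135 (slack = 9); land uses 192 of 192 (binding); water uses 141 of 146 (slack = 5).
By complementary slackness, y = 0 for the non-binding constraints.
Dual feasibility on the basic columns requires 6·y_fertilizer + 4·y_land = 65, 3·y_fertilizer + 4·y_land = 39.5.
This yields shadow prices y_fertilizer = 8.5, y_land = 3.5.
Shadow price of fertilizer = 8.5.

8.5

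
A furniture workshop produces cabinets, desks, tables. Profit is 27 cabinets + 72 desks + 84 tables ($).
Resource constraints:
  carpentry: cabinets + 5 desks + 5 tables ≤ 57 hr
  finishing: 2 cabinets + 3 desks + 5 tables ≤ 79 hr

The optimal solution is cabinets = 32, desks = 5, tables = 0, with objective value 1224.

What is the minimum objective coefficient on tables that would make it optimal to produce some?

90

Both carpentry and finishing are binding at x*.
The binding rows give the dual system: 1·y_carpentry + 2·y_finishing = 27 and 5·y_carpentry + 3·y_finishing = 72.
This yields shadow prices y_carpentry = 9, y_finishing = 9.
tables enters the basis when its profit ≥ yᵀa₃ = 9·5 + 9·5 = 90.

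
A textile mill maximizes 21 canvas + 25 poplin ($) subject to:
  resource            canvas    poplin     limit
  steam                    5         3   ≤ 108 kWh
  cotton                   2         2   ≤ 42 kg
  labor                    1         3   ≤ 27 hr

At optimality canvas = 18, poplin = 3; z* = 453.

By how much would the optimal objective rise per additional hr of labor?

At the optimum: steam uses 99 of 108 (slack = 9); cotton uses 42 of 42 (binding); labor uses 27 of 27 (binding).
By complementary slackness, y = 0 for the non-binding constraint.
Dual feasibility on the basic columns requires 2·y_cotton + 1·y_labor = 21, 2·y_cotton + 3·y_labor = 25.
→ y_cotton = 9.5 and y_labor = 2.
Shadow price of labor = 2.

2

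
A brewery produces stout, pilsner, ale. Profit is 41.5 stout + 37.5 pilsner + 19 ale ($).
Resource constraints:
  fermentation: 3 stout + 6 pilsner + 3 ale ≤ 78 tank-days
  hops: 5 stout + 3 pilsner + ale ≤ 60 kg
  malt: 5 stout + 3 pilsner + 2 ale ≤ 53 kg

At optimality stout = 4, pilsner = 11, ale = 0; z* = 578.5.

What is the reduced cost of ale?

-3

Binding: fermentation and malt. Non-binding: hops (7 unused).
By complementary slackness, y = 0 for the non-binding constraint.
The binding rows give the dual system: 3·y_fermentation + 5·y_malt = 41.5 and 6·y_fermentation + 3·y_malt = 37.5.
→ y_fermentation = 3 and y_malt = 6.5.
Reduced cost of ale: c₃ − yᵀa₃ = 19 − (3·3 + 6.5·2) = 19 − 22 = -3.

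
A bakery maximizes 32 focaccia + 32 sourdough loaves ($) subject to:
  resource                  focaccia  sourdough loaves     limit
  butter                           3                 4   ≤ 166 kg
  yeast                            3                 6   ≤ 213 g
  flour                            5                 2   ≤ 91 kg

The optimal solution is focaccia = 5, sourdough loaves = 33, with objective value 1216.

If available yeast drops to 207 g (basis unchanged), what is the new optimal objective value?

Binding: yeast and flour. Non-binding: butter (19 unused).
Slack constraints have shadow price 0 (complementary slackness).
From A_Bᵀ y = c: 3·y_yeast + 5·y_flour = 32; 6·y_yeast + 2·y_flour = 32.
Solving: y_yeast = 4, y_flour = 4.
Δz = y_yeast·Δb = 4 × (-6) = -24, so new z* = 1216 − 24 = 1192.

1192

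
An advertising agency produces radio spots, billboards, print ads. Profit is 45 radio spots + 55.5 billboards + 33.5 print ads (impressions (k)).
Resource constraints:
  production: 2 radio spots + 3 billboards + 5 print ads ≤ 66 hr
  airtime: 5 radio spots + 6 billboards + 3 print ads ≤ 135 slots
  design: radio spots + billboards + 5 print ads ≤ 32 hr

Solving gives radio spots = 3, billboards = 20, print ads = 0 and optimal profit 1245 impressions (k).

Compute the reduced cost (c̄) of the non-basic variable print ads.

-3

At the optimum: production uses 66 of 66 (binding); airtime uses 135 of 135 (binding); design uses 23 of 32 (slack = 9).
Slack constraints have shadow price 0 (complementary slackness).
The binding rows give the dual system: 2·y_production + 5·y_airtime = 45 and 3·y_production + 6·y_airtime = 55.5.
→ y_production = 2.5 and y_airtime = 8.
Reduced cost of print ads: c₃ − yᵀa₃ = 33.5 − (2.5·5 + 8·3) = 33.5 − 36.5 = -3.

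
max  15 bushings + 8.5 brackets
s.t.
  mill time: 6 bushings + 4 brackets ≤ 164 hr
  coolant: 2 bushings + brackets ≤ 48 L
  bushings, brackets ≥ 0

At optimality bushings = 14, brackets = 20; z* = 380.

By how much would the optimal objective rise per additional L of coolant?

4.5

At the optimum: mill time uses 164 of 164 (binding); coolant uses 48 of 48 (binding).
The binding rows give the dual system: 6·y_mill time + 2·y_coolant = 15 and 4·y_mill time + 1·y_coolant = 8.5.
Solving: y_mill time = 1, y_coolant = 4.5.
Shadow price of coolant = 4.5.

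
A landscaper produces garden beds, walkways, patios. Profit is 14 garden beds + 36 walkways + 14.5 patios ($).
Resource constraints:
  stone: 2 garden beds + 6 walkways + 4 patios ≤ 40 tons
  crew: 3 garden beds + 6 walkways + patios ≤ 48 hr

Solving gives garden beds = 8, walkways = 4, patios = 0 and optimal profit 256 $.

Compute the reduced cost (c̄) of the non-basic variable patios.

Check each constraint at x*: stone 40/40 (tight); crew 48/48 (tight).
The binding rows give the dual system: 2·y_stone + 3·y_crew = 14 and 6·y_stone + 6·y_crew = 36.
This yields shadow prices y_stone = 4, y_crew = 2.
Reduced cost of patios: c₃ − yᵀa₃ = 14.5 − (4·4 + 2·1) = 14.5 − 18 = -3.5.

-3.5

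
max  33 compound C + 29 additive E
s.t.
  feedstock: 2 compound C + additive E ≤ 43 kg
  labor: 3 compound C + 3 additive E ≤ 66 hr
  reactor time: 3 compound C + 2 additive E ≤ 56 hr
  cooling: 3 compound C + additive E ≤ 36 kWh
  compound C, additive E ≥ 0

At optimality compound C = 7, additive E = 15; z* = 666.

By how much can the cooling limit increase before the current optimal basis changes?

10

Binding constraints: labor, cooling. The basis is B = [[3,3],[3,1]] with det -6.
Per unit increase in cooling, x* moves by d = (0.5, -0.5).
The basis stays optimal until reactor time becomes binding; allowable increase = 10 kWh.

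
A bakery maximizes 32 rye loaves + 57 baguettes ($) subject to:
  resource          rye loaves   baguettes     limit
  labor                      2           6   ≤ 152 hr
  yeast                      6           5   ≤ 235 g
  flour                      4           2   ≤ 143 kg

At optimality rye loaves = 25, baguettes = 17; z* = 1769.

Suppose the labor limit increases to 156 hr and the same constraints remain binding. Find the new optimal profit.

1797

Binding: labor and yeast. Non-binding: flour (9 unused).
By complementary slackness, y = 0 for the non-binding constraint.
The binding rows give the dual system: 2·y_labor + 6·y_yeast = 32 and 6·y_labor + 5·y_yeast = 57.
This yields shadow prices y_labor = 7, y_yeast = 3.
Δz = y_labor·Δb = 7 × (4) = 28, so new z* = 1769 + 28 = 1797.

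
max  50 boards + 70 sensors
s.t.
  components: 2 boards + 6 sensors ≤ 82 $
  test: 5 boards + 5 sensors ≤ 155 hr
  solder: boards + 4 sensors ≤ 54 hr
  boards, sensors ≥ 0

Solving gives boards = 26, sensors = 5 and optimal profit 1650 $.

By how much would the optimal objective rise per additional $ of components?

At the optimum: components uses 82 of 82 (binding); test uses 155 of 155 (binding); solder uses 46 of 54 (slack = 8).
Since solder is not tight, its dual is 0.
From A_Bᵀ y = c: 2·y_components + 5·y_test = 50; 6·y_components + 5·y_test = 70.
This yields shadow prices y_components = 5, y_test = 8.
Shadow price of components = 5.

5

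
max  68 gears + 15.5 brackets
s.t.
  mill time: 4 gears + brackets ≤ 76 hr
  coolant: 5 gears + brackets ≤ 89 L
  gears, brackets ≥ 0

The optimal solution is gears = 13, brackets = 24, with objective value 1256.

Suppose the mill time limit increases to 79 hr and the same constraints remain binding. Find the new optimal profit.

1284.5

Both mill time and coolant are binding at x*.
From A_Bᵀ y = c: 4·y_mill time + 5·y_coolant = 68; 1·y_mill time + 1·y_coolant = 15.5.
→ y_mill time = 9.5 and y_coolant = 6.
Δz = y_mill time·Δb = 9.5 × (3) = 28.5, so new z* = 1256 + 28.5 = 1284.5.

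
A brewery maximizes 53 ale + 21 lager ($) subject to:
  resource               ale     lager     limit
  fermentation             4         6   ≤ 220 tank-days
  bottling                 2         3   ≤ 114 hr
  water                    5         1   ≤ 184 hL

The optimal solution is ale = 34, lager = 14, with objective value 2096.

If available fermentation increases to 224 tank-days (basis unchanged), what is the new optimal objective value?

2104

Binding: fermentation and water. Non-binding: bottling (4 unused).
Slack constraints have shadow price 0 (complementary slackness).
The binding rows give the dual system: 4·y_fermentation + 5·y_water = 53 and 6·y_fermentation + 1·y_water = 21.
Solving: y_fermentation = 2, y_water = 9.
Δz = y_fermentation·Δb = 2 × (4) = 8, so new z* = 2096 + 8 = 2104.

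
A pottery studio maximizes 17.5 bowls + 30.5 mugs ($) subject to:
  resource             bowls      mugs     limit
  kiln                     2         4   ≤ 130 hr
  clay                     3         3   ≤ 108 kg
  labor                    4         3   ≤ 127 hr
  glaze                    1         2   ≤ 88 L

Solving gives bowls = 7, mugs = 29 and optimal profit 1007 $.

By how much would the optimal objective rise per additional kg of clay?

1.5

Check each constraint at x*: kiln 130/130 (tight); clay 108/108 (tight); labor 115/127 (slack 12); glaze 65/88 (slack 23).
Slack constraints have shadow price 0 (complementary slackness).
Dual feasibility on the basic columns requires 2·y_kiln + 3·y_clay = 17.5, 4·y_kiln + 3·y_clay = 30.5.
This yields shadow prices y_kiln = 6.5, y_clay = 1.5.
Shadow price of clay = 1.5.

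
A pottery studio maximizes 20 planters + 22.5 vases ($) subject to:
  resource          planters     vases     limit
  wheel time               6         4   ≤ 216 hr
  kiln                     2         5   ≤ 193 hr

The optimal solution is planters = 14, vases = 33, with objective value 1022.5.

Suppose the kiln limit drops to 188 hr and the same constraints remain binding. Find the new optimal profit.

At the optimum: wheel time uses 216 of 216 (binding); kiln uses 193 of 193 (binding).
Dual feasibility on the basic columns requires 6·y_wheel time + 2·y_kiln = 20, 4·y_wheel time + 5·y_kiln = 22.5.
Solving: y_wheel time = 2.5, y_kiln = 2.5.
Δz = y_kiln·Δb = 2.5 × (-5) = -12.5, so new z* = 1022.5 − 12.5 = 1010.

1010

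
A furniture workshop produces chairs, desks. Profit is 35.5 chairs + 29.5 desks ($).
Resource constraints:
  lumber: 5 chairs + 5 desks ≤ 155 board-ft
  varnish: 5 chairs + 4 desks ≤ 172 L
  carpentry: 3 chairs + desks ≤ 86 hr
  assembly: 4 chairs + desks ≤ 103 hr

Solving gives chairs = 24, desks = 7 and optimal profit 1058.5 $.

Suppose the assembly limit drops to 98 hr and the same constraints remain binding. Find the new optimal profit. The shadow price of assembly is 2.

1048.5

Δb = -5, so new z* = 1058.5 + (2)·(-5) = 1058.5 − 10 = 1048.5.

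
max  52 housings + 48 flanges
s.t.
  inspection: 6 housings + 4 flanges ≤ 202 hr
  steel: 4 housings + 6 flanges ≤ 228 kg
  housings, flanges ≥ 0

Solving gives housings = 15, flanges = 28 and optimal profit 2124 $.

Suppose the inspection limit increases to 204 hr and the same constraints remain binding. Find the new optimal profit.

2136

Check each constraint at x*: inspection 202/202 (tight); steel 228/228 (tight).
From A_Bᵀ y = c: 6·y_inspection + 4·y_steel = 52; 4·y_inspection + 6·y_steel = 48.
This yields shadow prices y_inspection = 6, y_steel = 4.
Δz = y_inspection·Δb = 6 × (2) = 12, so new z* = 2124 + 12 = 2136.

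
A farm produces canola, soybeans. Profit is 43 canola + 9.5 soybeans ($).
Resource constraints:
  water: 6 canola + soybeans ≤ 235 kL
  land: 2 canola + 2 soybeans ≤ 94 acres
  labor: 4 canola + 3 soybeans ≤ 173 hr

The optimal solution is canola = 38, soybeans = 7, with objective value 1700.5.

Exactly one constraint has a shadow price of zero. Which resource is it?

land

water: 235/235 (binding)
land: 90/94 (slack 4)
labor: 173/173 (binding)
By complementary slackness, a constraint with positive slack has shadow price 0 → land.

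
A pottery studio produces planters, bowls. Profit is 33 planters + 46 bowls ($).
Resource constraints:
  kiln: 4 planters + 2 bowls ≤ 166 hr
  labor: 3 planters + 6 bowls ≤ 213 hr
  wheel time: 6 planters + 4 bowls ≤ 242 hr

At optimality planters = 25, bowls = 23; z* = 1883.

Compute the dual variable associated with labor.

6

Binding: labor and wheel time. Non-binding: kiln (20 unused).
Slack constraints have shadow price 0 (complementary slackness).
The binding rows give the dual system: 3·y_labor + 6·y_wheel time = 33 and 6·y_labor + 4·y_wheel time = 46.
This yields shadow prices y_labor = 6, y_wheel time = 2.5.
Shadow price of labor = 6.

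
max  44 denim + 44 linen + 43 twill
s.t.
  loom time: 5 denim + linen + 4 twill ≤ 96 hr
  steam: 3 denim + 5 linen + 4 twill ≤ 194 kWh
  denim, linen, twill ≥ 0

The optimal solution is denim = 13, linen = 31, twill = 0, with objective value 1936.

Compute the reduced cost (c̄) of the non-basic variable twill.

-5

Check each constraint at x*: loom time 96/96 (tight); steam 194/194 (tight).
Dual feasibility on the basic columns requires 5·y_loom time + 3·y_steam = 44, 1·y_loom time + 5·y_steam = 44.
This yields shadow prices y_loom time = 4, y_steam = 8.
Reduced cost of twill: c₃ − yᵀa₃ = 43 − (4·4 + 8·4) = 43 − 48 = -5.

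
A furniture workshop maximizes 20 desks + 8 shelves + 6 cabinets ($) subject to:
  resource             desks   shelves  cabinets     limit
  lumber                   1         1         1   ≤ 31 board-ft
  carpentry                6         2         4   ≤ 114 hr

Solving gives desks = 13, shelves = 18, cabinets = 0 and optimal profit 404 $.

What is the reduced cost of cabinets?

Both lumber and carpentry are binding at x*.
Dual feasibility on the basic columns requires 1·y_lumber + 6·y_carpentry = 20, 1·y_lumber + 2·y_carpentry = 8.
→ y_lumber = 2 and y_carpentry = 3.
Reduced cost of cabinets: c₃ − yᵀa₃ = 6 − (2·1 + 3·4) = 6 − 14 = -8.

-8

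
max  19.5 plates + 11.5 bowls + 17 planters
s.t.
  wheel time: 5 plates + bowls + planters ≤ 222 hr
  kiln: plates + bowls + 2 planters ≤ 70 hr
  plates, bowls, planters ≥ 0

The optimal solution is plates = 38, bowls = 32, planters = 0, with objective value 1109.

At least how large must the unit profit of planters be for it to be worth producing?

21

At the optimum: wheel time uses 222 of 222 (binding); kiln uses 70 of 70 (binding).
From A_Bᵀ y = c: 5·y_wheel time + 1·y_kiln = 19.5; 1·y_wheel time + 1·y_kiln = 11.5.
Solving: y_wheel time = 2, y_kiln = 9.5.
planters enters the basis when its profit ≥ yᵀa₃ = 2·1 + 9.5·2 = 21.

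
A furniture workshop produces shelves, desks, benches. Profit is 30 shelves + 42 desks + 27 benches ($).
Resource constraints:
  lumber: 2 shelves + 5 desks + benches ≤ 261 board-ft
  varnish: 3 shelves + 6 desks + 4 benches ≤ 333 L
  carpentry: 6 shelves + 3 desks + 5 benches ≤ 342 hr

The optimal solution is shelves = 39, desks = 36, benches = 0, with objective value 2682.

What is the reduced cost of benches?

Check each constraint at x*: lumber 258/261 (slack 3); varnish 333/333 (tight); carpentry 342/342 (tight).
Slack constraints have shadow price 0 (complementary slackness).
Dual feasibility on the basic columns requires 3·y_varnish + 6·y_carpentry = 30, 6·y_varnish + 3·y_carpentry = 42.
→ y_varnish = 6 and y_carpentry = 2.
Reduced cost of benches: c₃ − yᵀa₃ = 27 − (6·4 + 2·5) = 27 − 34 = -7.

-7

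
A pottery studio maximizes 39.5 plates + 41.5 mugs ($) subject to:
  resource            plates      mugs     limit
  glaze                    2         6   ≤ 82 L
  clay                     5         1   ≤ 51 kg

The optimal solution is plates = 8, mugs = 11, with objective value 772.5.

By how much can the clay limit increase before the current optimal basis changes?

Binding constraints: glaze, clay. The basis is B = [[2,6],[5,1]] with det -28.
Per unit increase in clay, x* moves by d = (0.2143, -0.0714).
The basis stays optimal until mugs reaches 0; allowable increase = 154 kg.

154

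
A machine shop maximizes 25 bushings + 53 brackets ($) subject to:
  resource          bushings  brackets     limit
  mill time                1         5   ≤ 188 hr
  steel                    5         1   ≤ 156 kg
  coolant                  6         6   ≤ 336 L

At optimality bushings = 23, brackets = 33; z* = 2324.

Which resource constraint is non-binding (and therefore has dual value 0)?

mill time: 188/188 (binding)
steel: 148/156 (slack 8)
coolant: 336/336 (binding)
By complementary slackness, a constraint with positive slack has shadow price 0 → steel.

steel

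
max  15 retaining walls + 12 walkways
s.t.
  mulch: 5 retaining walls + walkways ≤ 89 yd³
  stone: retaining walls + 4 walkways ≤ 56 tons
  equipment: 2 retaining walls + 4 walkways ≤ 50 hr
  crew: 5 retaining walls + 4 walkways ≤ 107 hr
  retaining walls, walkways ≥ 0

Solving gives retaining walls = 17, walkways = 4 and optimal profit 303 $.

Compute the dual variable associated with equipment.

Check each constraint at x*: mulch 89/89 (tight); stone 33/56 (slack 23); equipment 50/50 (tight); crew 101/107 (slack 6).
Since stone, crew are not tight, their duals are 0.
Dual feasibility on the basic columns requires 5·y_mulch + 2·y_equipment = 15, 1·y_mulch + 4·y_equipment = 12.
This yields shadow prices y_mulch = 2, y_equipment = 2.5.
Shadow price of equipment = 2.5.

2.5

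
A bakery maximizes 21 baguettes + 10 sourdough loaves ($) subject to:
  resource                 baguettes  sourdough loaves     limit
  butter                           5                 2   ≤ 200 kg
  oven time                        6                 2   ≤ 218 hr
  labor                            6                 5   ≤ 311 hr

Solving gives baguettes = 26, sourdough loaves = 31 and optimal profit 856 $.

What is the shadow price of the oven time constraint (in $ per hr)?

Check each constraint at x*: butter 192/200 (slack 8); oven time 218/218 (tight); labor 311/311 (tight).
Slack constraints have shadow price 0 (complementary slackness).
Dual feasibility on the basic columns requires 6·y_oven time + 6·y_labor = 21, 2·y_oven time + 5·y_labor = 10.
This yields shadow prices y_oven time = 2.5, y_labor = 1.
Shadow price of oven time = 2.5.

2.5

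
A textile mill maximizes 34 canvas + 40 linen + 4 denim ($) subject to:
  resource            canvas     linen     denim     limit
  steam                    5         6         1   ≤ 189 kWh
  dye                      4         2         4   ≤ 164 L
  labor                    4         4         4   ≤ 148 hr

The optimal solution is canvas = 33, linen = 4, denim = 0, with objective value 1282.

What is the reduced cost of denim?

Check each constraint at x*: steam 189/189 (tight); dye 140/164 (slack 24); labor 148/148 (tight).
Since dye is not tight, its dual is 0.
From A_Bᵀ y = c: 5·y_steam + 4·y_labor = 34; 6·y_steam + 4·y_labor = 40.
This yields shadow prices y_steam = 6, y_labor = 1.
Reduced cost of denim: c₃ − yᵀa₃ = 4 − (6·1 + 1·4) = 4 − 10 = -6.

-6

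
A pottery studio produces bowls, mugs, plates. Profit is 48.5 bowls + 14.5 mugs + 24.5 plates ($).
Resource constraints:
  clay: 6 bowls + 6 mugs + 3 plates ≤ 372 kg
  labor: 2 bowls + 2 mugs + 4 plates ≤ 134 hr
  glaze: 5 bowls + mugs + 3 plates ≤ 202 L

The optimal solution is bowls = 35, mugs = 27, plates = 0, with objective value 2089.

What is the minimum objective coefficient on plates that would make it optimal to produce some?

28.5

Binding: clay and glaze. Non-binding: labor (10 unused).
By complementary slackness, y = 0 for the non-binding constraint.
The binding rows give the dual system: 6·y_clay + 5·y_glaze = 48.5 and 6·y_clay + 1·y_glaze = 14.5.
This yields shadow prices y_clay = 1, y_glaze = 8.5.
plates enters the basis when its profit ≥ yᵀa₃ = 1·3 + 8.5·3 = 28.5.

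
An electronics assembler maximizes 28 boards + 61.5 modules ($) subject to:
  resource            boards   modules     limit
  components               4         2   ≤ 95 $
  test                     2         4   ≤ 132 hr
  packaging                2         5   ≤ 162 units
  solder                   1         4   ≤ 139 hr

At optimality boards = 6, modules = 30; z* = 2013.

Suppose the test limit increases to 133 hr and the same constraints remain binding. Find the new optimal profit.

2021.5

At the optimum: components uses 84 of 95 (slack = 11); test uses 132 of 132 (binding); packaging uses 162 of 162 (binding); solder uses 126 of 139 (slack = 13).
Since components, solder are not tight, their duals are 0.
Dual feasibility on the basic columns requires 2·y_test + 2·y_packaging = 28, 4·y_test + 5·y_packaging = 61.5.
Solving: y_test = 8.5, y_packaging = 5.5.
Δz = y_test·Δb = 8.5 × (1) = 8.5, so new z* = 2013 + 8.5 = 2021.5.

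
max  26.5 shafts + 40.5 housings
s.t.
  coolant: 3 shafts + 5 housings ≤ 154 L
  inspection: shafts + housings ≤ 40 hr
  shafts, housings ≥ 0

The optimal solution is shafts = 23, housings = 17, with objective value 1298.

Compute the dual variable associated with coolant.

7

At the optimum: coolant uses 154 of 154 (binding); inspection uses 40 of 40 (binding).
From A_Bᵀ y = c: 3·y_coolant + 1·y_inspection = 26.5; 5·y_coolant + 1·y_inspection = 40.5.
→ y_coolant = 7 and y_inspection = 5.5.
Shadow price of coolant = 7.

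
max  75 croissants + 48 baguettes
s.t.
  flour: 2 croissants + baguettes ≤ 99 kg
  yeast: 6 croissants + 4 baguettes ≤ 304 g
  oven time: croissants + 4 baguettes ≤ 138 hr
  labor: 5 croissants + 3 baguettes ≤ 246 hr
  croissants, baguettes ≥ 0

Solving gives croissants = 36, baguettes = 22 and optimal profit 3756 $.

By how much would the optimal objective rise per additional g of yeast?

7.5

Check each constraint at x*: flour 94/99 (slack 5); yeast 304/304 (tight); oven time 124/138 (slack 14); labor 246/246 (tight).
Since flour, oven time are not tight, their duals are 0.
From A_Bᵀ y = c: 6·y_yeast + 5·y_labor = 75; 4·y_yeast + 3·y_labor = 48.
Solving: y_yeast = 7.5, y_labor = 6.
Shadow price of yeast = 7.5.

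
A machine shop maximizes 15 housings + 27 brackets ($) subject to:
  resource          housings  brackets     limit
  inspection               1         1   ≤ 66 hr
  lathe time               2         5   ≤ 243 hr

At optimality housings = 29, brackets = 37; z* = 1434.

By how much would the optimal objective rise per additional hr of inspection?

At the optimum: inspection uses 66 of 66 (binding); lathe time uses 243 of 243 (binding).
Dual feasibility on the basic columns requires 1·y_inspection + 2·y_lathe time = 15, 1·y_inspection + 5·y_lathe time = 27.
This yields shadow prices y_inspection = 7, y_lathe time = 4.
Shadow price of inspection = 7.

7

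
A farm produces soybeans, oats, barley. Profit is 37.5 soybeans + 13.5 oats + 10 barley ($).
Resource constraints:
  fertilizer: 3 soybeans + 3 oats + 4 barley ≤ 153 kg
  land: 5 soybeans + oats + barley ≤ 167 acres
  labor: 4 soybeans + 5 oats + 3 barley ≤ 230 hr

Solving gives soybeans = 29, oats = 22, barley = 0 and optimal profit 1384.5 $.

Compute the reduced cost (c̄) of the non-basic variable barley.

Check each constraint at x*: fertilizer 153/153 (tight); land 167/167 (tight); labor 226/230 (slack 4).
Since labor is not tight, its dual is 0.
From A_Bᵀ y = c: 3·y_fertilizer + 5·y_land = 37.5; 3·y_fertilizer + 1·y_land = 13.5.
→ y_fertilizer = 2.5 and y_land = 6.
Reduced cost of barley: c₃ − yᵀa₃ = 10 − (2.5·4 + 6·1) = 10 − 16 = -6.

-6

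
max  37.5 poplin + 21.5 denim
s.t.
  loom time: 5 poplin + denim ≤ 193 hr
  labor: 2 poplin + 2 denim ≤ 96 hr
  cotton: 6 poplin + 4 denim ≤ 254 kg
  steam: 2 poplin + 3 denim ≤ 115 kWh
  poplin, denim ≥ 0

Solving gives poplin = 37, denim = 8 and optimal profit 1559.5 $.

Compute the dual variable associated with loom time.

Binding: loom time and cotton. Non-binding: labor (6 unused), steam (17 unused).
Since labor, steam are not tight, their duals are 0.
Dual feasibility on the basic columns requires 5·y_loom time + 6·y_cotton = 37.5, 1·y_loom time + 4·y_cotton = 21.5.
This yields shadow prices y_loom time = 1.5, y_cotton = 5.
Shadow price of loom time = 1.5.

1.5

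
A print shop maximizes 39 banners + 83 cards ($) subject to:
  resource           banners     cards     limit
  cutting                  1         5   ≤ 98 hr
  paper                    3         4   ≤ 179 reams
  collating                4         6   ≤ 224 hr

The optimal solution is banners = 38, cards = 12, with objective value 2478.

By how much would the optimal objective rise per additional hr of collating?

8

Check each constraint at x*: cutting 98/98 (tight); paper 162/179 (slack 17); collating 224/224 (tight).
Slack constraints have shadow price 0 (complementary slackness).
Dual feasibility on the basic columns requires 1·y_cutting + 4·y_collating = 39, 5·y_cutting + 6·y_collating = 83.
Solving: y_cutting = 7, y_collating = 8.
Shadow price of collating = 8.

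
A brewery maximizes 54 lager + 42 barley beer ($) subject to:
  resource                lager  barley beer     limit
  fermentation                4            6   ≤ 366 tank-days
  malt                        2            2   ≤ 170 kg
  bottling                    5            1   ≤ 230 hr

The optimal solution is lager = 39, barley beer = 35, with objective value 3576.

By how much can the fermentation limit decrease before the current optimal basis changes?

182

Binding constraints: fermentation, bottling. The basis is B = [[4,6],[5,1]] with det -26.
Per unit decrease in fermentation, x* moves by d = (0.0385, -0.1923).
The basis stays optimal until barley beer reaches 0; allowable decrease = 182 tank-days.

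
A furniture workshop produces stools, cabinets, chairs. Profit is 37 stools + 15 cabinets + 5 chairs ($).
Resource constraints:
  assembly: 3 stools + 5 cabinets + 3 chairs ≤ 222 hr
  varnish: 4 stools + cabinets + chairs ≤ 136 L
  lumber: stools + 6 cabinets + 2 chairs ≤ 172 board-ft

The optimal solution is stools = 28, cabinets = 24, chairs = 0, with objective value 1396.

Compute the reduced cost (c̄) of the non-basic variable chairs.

-6

At the optimum: assembly uses 204 of 222 (slack = 18); varnish uses 136 of 136 (binding); lumber uses 172 of 172 (binding).
By complementary slackness, y = 0 for the non-binding constraint.
From A_Bᵀ y = c: 4·y_varnish + 1·y_lumber = 37; 1·y_varnish + 6·y_lumber = 15.
This yields shadow prices y_varnish = 9, y_lumber = 1.
Reduced cost of chairs: c₃ − yᵀa₃ = 5 − (9·1 + 1·2) = 5 − 11 = -6.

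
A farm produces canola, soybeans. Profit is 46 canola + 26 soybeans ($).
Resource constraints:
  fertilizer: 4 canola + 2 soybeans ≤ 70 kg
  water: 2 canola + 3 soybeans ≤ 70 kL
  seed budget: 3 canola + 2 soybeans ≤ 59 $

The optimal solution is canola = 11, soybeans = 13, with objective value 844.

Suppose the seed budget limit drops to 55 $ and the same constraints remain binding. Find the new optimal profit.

At the optimum: fertilizer uses 70 of 70 (binding); water uses 61 of 70 (slack = 9); seed budget uses 59 of 59 (binding).
Slack constraints have shadow price 0 (complementary slackness).
From A_Bᵀ y = c: 4·y_fertilizer + 3·y_seed budget = 46; 2·y_fertilizer + 2·y_seed budget = 26.
→ y_fertilizer = 7 and y_seed budget = 6.
Δz = y_seed budget·Δb = 6 × (-4) = -24, so new z* = 844 − 24 = 820.

820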